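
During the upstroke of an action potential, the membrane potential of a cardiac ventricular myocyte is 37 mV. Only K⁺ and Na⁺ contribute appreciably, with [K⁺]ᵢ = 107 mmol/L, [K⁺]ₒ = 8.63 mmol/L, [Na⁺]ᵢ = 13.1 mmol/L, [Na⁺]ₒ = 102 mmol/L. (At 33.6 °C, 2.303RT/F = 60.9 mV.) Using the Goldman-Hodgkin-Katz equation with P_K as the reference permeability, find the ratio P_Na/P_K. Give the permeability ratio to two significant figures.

8.7

Let α = P_Na/P_K. GHK: Vm = 60.9·log₁₀[(Kₒ + α·Naₒ)/(Kᵢ + α·Naᵢ)].
10^(Vm/60.9) = 10^(37.0/60.9) = 4.0509
So 4.0509·(Kᵢ + α·Naᵢ) = Kₒ + α·Naₒ → α = (4.0509·107.0 − 8.63) / (102.0 − 4.0509·13.1)
α = (433.4 − 8.63) / (102.0 − 53.07) = 424.8/48.93 = 8.682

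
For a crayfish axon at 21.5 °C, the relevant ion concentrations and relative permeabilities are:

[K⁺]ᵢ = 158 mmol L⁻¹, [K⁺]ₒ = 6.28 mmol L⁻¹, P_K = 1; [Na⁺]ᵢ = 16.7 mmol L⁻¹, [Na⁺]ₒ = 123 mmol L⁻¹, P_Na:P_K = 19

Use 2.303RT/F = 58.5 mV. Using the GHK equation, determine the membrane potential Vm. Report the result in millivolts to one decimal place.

40.5 mV

Vm = 58.5 · log₁₀[(Σ P·[cation]ₒ + Σ P·[anion]ᵢ) / (Σ P·[cation]ᵢ + Σ P·[anion]ₒ)]
Numerator = 1×6.28 + 19×123 = 2343
Denominator = 1×158 + 19×16.7 = 475.3
Vm = 58.5 · log₁₀(4.9301) = 58.5 × (0.6929) = 40.53 mV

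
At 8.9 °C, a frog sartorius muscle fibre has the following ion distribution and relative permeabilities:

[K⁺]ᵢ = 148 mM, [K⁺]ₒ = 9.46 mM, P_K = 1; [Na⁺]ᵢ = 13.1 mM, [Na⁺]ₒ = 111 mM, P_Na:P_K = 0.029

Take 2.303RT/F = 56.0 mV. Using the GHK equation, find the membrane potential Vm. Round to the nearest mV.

-60 mV

Vm = 56.0 · log₁₀[(Σ P·[cation]ₒ + Σ P·[anion]ᵢ) / (Σ P·[cation]ᵢ + Σ P·[anion]ₒ)]
Numerator = 1×9.46 + 0.029×111 = 12.68
Denominator = 1×148 + 0.029×13.1 = 148.4
Vm = 56.0 · log₁₀(0.08545) = 56.0 × (-1.0683) = -59.82 mV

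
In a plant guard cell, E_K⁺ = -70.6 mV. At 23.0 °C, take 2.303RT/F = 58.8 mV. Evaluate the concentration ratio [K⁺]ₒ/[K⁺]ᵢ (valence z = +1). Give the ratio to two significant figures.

log₁₀([out]/[in]) = E·z/(58.8) = -70.6 × 1 / 58.8 = -1.2007
[out]/[in] = 10^(-1.2007) = 0.063

0.063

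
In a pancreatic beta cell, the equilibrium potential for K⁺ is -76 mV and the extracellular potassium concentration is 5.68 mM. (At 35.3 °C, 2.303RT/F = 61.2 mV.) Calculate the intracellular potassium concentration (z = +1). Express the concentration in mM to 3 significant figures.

Nernst: E = (61.2/1) · log₁₀([out]/[in]), so log₁₀([out]/[in]) = -76.0 × 1 / 61.2 = -1.2418.
[out]/[in] = 10^(-1.2418) = 0.0573.
[in] = 5.68 / 0.0573 = 99.12 mM.

99.1 mM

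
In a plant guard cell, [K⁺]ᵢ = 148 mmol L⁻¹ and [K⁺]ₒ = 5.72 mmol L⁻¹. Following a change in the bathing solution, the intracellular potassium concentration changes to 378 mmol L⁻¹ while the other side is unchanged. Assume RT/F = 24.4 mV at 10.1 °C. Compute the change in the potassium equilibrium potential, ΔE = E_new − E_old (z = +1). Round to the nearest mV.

-23 mV

E_old = (24.4/1)·ln(5.72/148) = -79.38 mV
E_new = (24.4/1)·ln(5.72/378) = -102.26 mV
ΔE = -102.26 − (-79.38) = -22.88 mV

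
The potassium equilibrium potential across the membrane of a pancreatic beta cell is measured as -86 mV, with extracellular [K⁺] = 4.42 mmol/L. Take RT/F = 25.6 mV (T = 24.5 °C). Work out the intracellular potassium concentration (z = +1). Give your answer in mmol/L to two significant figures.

130 mmol/L

Nernst: E = (25.6/1) · ln([out]/[in]), so ln([out]/[in]) = -86.0 × 1 / 25.6 = -3.3594.
[out]/[in] = e^(-3.3594) = 0.03476.
[in] = 4.42 / 0.03476 = 127.2 mmol/L.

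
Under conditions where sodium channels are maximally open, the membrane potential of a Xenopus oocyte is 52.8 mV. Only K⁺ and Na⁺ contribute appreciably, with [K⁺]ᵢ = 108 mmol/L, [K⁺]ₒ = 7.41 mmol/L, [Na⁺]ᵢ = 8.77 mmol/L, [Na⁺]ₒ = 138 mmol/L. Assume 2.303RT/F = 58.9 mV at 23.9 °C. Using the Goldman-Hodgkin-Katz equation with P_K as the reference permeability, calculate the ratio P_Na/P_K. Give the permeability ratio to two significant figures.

Let α = P_Na/P_K. GHK: Vm = 58.9·log₁₀[(Kₒ + α·Naₒ)/(Kᵢ + α·Naᵢ)].
10^(Vm/58.9) = 10^(52.8/58.9) = 7.8783
So 7.8783·(Kᵢ + α·Naᵢ) = Kₒ + α·Naₒ → α = (7.8783·108.0 − 7.41) / (138.0 − 7.8783·8.77)
α = (850.9 − 7.41) / (138.0 − 69.09) = 843.5/68.91 = 12.24

12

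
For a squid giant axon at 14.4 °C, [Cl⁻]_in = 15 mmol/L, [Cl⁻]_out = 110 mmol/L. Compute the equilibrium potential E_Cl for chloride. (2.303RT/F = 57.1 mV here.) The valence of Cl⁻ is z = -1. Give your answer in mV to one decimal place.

-49.4 mV

E = (57.1/z) · log₁₀([Cl⁻]_out/[Cl⁻]_in) with z = -1.
For an anion, dividing by z = -1 reverses the sign.
= (57.1/-1) · log₁₀(110/15) = -57.10 · log₁₀(7.333)
= -57.10 · (0.8653) = -49.41 mV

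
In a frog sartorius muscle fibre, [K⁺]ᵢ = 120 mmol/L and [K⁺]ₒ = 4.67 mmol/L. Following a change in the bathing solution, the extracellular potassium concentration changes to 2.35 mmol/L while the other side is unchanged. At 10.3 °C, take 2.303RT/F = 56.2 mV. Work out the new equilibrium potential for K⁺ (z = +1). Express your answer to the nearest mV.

-96 mV

After the shift: [K⁺]_out = 2.35, [K⁺]_in = 120 mmol/L.
E_new = (56.2/1)·log₁₀(2.35/120) = 56.20 · (-1.7081) = -96.00 mV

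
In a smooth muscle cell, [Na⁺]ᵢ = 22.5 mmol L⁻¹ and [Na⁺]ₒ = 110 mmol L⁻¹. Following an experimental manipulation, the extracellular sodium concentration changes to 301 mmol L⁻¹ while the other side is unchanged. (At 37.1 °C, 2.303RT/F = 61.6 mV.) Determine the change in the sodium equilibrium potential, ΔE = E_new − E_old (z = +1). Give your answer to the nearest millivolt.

E_old = (61.6/1)·log₁₀(110/22.5) = 42.46 mV
E_new = (61.6/1)·log₁₀(301/22.5) = 69.39 mV
ΔE = 69.39 − (42.46) = 26.93 mV

27 mV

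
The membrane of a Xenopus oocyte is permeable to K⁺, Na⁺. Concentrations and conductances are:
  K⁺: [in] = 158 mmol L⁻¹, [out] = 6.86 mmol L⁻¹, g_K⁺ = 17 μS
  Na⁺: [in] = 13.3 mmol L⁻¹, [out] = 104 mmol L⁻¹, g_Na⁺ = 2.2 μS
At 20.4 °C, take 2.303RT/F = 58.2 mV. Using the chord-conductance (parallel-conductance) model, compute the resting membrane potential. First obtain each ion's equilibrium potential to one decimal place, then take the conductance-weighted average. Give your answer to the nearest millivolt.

E_K⁺ = (58.2/1)·log₁₀(6.86/158) = -79.3 mV
E_Na⁺ = (58.2/1)·log₁₀(104/13.3) = 52.0 mV
Vm = (Σ gᵢEᵢ)/(Σ gᵢ) = (17·-79.3 + 2.2·52.0) / (17 + 2.2)
= -1233.70 / 19.2 = -64.26 mV

-64 mV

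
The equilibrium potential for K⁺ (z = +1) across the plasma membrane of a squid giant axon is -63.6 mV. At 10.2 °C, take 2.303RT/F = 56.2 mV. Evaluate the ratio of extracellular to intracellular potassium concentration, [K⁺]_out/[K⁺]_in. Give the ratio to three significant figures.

log₁₀([out]/[in]) = E·z/(56.2) = -63.6 × 1 / 56.2 = -1.1317
[out]/[in] = 10^(-1.1317) = 0.07385

0.0738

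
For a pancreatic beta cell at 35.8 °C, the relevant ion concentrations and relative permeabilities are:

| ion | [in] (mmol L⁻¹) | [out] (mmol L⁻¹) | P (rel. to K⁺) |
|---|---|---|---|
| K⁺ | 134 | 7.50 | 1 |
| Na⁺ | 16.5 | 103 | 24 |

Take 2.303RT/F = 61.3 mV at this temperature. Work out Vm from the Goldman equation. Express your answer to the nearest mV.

Vm = 61.3 · log₁₀[(Σ P·[cation]ₒ + Σ P·[anion]ᵢ) / (Σ P·[cation]ᵢ + Σ P·[anion]ₒ)]
Numerator = 1×7.50 + 24×103 = 2480
Denominator = 1×134 + 24×16.5 = 530
Vm = 61.3 · log₁₀(4.6783) = 61.3 × (0.6701) = 41.08 mV

41 mV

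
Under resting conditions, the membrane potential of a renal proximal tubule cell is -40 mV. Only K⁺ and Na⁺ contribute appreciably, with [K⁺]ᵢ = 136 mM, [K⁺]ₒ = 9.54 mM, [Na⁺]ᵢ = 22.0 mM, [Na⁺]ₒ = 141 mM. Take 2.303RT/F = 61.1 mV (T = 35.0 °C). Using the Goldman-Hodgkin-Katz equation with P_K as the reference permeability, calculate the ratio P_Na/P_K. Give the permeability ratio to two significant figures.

Let α = P_Na/P_K. GHK: Vm = 61.1·log₁₀[(Kₒ + α·Naₒ)/(Kᵢ + α·Naᵢ)].
10^(Vm/61.1) = 10^(-40.0/61.1) = 0.22148
So 0.22148·(Kᵢ + α·Naᵢ) = Kₒ + α·Naₒ → α = (0.22148·136.0 − 9.54) / (141.0 − 0.22148·22.0)
α = (30.12 − 9.54) / (141.0 − 4.873) = 20.58/136.1 = 0.1512

0.15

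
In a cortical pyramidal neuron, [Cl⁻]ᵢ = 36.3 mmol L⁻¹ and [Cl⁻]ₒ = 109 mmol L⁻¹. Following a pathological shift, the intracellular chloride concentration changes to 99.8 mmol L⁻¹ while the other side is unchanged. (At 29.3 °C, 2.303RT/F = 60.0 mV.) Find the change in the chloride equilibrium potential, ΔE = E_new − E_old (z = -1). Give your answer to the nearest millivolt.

E_old = (60.0/-1)·log₁₀(109/36.3) = -28.65 mV
E_new = (60.0/-1)·log₁₀(109/99.8) = -2.30 mV
ΔE = -2.30 − (-28.65) = 26.35 mV

26 mV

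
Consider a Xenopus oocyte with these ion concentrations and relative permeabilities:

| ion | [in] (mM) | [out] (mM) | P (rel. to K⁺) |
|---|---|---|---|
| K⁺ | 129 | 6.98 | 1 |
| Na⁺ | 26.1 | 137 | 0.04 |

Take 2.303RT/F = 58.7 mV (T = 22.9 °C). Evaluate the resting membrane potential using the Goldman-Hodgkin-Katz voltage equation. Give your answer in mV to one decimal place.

Vm = 58.7 · log₁₀[(Σ P·[cation]ₒ + Σ P·[anion]ᵢ) / (Σ P·[cation]ᵢ + Σ P·[anion]ₒ)]
Numerator = 1×6.98 + 0.04×137 = 12.46
Denominator = 1×129 + 0.04×26.1 = 130
Vm = 58.7 · log₁₀(0.095814) = 58.7 × (-1.0186) = -59.79 mV

-59.8 mV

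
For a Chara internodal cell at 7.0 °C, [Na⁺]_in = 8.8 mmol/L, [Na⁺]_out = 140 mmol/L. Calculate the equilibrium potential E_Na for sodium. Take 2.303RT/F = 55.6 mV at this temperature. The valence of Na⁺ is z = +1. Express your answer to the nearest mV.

E = (55.6/z) · log₁₀([Na⁺]_out/[Na⁺]_in) with z = +1.
= (55.6/1) · log₁₀(140/8.8) = 55.60 · log₁₀(15.91)
= 55.60 · (1.2016) = 66.81 mV

67 mV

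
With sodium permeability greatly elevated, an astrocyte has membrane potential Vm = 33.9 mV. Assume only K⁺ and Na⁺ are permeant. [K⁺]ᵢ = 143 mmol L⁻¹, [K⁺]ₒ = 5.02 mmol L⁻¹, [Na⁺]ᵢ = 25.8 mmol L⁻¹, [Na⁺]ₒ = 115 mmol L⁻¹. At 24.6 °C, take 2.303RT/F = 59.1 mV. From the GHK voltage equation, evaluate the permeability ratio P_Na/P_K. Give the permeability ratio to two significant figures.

29

Let α = P_Na/P_K. GHK: Vm = 59.1·log₁₀[(Kₒ + α·Naₒ)/(Kᵢ + α·Naᵢ)].
10^(Vm/59.1) = 10^(33.9/59.1) = 3.7463
So 3.7463·(Kᵢ + α·Naᵢ) = Kₒ + α·Naₒ → α = (3.7463·143.0 − 5.02) / (115.0 − 3.7463·25.8)
α = (535.7 − 5.02) / (115.0 − 96.65) = 530.7/18.35 = 28.93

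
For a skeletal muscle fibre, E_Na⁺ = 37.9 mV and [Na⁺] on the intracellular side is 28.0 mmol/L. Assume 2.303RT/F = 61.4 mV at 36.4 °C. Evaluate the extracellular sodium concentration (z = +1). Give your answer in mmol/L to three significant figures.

116 mmol/L

Nernst: E = (61.4/1) · log₁₀([out]/[in]), so log₁₀([out]/[in]) = 37.9 × 1 / 61.4 = 0.6173.
[out]/[in] = 10^(0.6173) = 4.143.
[out] = 4.143 × 28.0 = 116 mmol/L.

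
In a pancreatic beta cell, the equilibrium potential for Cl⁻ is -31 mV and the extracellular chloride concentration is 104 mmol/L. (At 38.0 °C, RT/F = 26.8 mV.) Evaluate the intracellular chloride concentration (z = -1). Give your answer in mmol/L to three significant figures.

32.7 mmol/L

Nernst: E = (26.8/-1) · ln([out]/[in]), so ln([out]/[in]) = -31.0 × -1 / 26.8 = 1.1567.
[out]/[in] = e^(1.1567) = 3.179.
[in] = 104 / 3.179 = 32.71 mmol/L.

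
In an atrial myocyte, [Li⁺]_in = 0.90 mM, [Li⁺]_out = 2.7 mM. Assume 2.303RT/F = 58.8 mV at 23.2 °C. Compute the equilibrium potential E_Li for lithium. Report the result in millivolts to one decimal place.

28.1 mV

E = (58.8/z) · log₁₀([Li⁺]_out/[Li⁺]_in) with z = +1.
= (58.8/1) · log₁₀(2.7/0.90) = 58.80 · log₁₀(3)
= 58.80 · (0.4771) = 28.05 mV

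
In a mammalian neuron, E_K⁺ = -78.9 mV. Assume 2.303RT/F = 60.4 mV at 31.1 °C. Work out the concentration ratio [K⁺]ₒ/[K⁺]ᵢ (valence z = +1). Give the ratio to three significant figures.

0.0494

log₁₀([out]/[in]) = E·z/(60.4) = -78.9 × 1 / 60.4 = -1.3063
[out]/[in] = 10^(-1.3063) = 0.0494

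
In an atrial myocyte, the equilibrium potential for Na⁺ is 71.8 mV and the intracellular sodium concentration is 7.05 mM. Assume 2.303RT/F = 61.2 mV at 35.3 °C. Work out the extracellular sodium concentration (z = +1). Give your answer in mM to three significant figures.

105 mM

Nernst: E = (61.2/1) · log₁₀([out]/[in]), so log₁₀([out]/[in]) = 71.8 × 1 / 61.2 = 1.1732.
[out]/[in] = 10^(1.1732) = 14.9.
[out] = 14.9 × 7.05 = 105 mM.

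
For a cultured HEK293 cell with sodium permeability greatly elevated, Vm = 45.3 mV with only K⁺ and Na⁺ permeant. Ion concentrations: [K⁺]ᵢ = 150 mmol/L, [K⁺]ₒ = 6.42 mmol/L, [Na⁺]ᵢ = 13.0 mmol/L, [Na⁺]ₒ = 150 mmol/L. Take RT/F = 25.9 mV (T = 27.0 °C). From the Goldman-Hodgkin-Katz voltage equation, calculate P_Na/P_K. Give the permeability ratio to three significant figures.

11.4

Let α = P_Na/P_K. GHK: Vm = 25.9·ln[(Kₒ + α·Naₒ)/(Kᵢ + α·Naᵢ)].
e^(Vm/25.9) = e^(45.3/25.9) = 5.7491
So 5.7491·(Kᵢ + α·Naᵢ) = Kₒ + α·Naₒ → α = (5.7491·150.0 − 6.42) / (150.0 − 5.7491·13.0)
α = (862.4 − 6.42) / (150.0 − 74.74) = 855.9/75.26 = 11.37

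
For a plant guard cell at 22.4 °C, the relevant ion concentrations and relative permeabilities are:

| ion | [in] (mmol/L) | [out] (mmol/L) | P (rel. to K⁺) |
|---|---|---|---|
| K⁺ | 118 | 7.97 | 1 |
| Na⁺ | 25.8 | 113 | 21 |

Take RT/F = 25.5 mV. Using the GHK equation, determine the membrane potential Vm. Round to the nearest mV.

33 mV

Vm = 25.5 · ln[(Σ P·[cation]ₒ + Σ P·[anion]ᵢ) / (Σ P·[cation]ᵢ + Σ P·[anion]ₒ)]
Numerator = 1×7.97 + 21×113 = 2381
Denominator = 1×118 + 21×25.8 = 659.8
Vm = 25.5 · ln(3.6086) = 25.5 × (1.2833) = 32.72 mV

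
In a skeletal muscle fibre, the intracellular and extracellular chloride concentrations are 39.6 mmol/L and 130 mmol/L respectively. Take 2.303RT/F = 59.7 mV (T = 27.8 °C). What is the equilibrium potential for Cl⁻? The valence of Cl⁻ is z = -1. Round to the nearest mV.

-31 mV

E = (59.7/z) · log₁₀([Cl⁻]_out/[Cl⁻]_in) with z = -1.
For an anion, dividing by z = -1 reverses the sign.
= (59.7/-1) · log₁₀(130/39.6) = -59.70 · log₁₀(3.283)
= -59.70 · (0.5162) = -30.82 mV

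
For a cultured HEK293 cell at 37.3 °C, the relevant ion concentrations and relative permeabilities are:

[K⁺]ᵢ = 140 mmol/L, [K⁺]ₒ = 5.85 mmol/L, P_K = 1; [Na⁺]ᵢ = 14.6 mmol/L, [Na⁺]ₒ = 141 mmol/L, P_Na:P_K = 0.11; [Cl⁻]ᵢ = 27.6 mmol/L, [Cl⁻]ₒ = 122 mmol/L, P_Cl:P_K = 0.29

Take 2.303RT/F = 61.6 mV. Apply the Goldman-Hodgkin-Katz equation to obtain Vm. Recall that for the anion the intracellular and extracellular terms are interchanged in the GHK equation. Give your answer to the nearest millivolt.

-48 mV

Vm = 61.6 · log₁₀[(Σ P·[cation]ₒ + Σ P·[anion]ᵢ) / (Σ P·[cation]ᵢ + Σ P·[anion]ₒ)]
Numerator = 1×5.85 + 0.11×141 + 0.29×27.6 = 29.36
Denominator = 1×140 + 0.11×14.6 + 0.29×122 = 177
Vm = 61.6 · log₁₀(0.16591) = 61.6 × (-0.7801) = -48.06 mV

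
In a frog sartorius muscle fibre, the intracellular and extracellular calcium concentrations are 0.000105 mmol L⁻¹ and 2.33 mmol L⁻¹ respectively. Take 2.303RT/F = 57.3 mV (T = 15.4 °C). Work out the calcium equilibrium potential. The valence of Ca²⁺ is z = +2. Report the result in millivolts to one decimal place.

E = (57.3/z) · log₁₀([Ca²⁺]_out/[Ca²⁺]_in) with z = +2.
= (57.3/2) · log₁₀(2.33/0.000105) = 28.65 · log₁₀(2.219e+04)
= 28.65 · (4.3462) = 124.52 mV

124.5 mV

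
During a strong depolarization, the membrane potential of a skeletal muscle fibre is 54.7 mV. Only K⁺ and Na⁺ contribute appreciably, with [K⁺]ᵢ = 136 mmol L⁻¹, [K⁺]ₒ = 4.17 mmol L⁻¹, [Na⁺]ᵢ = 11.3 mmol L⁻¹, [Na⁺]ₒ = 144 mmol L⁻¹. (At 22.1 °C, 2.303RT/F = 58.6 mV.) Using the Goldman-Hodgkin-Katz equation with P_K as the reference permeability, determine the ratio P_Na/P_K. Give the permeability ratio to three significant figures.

Let α = P_Na/P_K. GHK: Vm = 58.6·log₁₀[(Kₒ + α·Naₒ)/(Kᵢ + α·Naᵢ)].
10^(Vm/58.6) = 10^(54.7/58.6) = 8.5792
So 8.5792·(Kᵢ + α·Naᵢ) = Kₒ + α·Naₒ → α = (8.5792·136.0 − 4.17) / (144.0 − 8.5792·11.3)
α = (1167 − 4.17) / (144.0 − 96.95) = 1163/47.05 = 24.71

24.7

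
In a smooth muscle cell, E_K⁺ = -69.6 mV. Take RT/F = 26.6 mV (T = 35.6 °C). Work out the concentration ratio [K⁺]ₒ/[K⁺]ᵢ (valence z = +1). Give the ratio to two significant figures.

0.073

ln([out]/[in]) = E·z/(26.6) = -69.6 × 1 / 26.6 = -2.6165
[out]/[in] = e^(-2.6165) = 0.07306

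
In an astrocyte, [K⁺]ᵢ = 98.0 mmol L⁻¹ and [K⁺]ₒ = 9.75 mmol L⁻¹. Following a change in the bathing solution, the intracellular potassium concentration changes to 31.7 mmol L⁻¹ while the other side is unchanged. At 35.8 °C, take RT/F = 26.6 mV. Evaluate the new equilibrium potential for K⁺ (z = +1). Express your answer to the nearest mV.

After the shift: [K⁺]_out = 9.75, [K⁺]_in = 31.7 mmol L⁻¹.
E_new = (26.6/1)·ln(9.75/31.7) = 26.60 · (-1.1790) = -31.36 mV

-31 mV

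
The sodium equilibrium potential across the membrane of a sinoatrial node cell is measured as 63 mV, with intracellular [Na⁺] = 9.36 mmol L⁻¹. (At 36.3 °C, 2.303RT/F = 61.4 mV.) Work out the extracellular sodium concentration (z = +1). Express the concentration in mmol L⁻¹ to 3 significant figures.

99.4 mmol L⁻¹

Nernst: E = (61.4/1) · log₁₀([out]/[in]), so log₁₀([out]/[in]) = 63.0 × 1 / 61.4 = 1.0261.
[out]/[in] = 10^(1.0261) = 10.62.
[out] = 10.62 × 9.36 = 99.39 mmol L⁻¹.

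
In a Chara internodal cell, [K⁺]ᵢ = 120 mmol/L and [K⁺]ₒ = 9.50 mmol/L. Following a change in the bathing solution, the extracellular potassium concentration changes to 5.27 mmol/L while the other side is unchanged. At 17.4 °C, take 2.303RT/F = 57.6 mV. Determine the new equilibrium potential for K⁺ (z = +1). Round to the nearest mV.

After the shift: [K⁺]_out = 5.27, [K⁺]_in = 120 mmol/L.
E_new = (57.6/1)·log₁₀(5.27/120) = 57.60 · (-1.3574) = -78.18 mV

-78 mV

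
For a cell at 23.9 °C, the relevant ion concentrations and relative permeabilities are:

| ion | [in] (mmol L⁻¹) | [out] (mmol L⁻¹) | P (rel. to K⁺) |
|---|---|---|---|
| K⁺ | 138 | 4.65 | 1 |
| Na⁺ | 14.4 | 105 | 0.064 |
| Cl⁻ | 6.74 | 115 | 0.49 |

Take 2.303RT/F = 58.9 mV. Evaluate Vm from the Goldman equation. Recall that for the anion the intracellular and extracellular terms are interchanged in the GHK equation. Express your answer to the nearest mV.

Vm = 58.9 · log₁₀[(Σ P·[cation]ₒ + Σ P·[anion]ᵢ) / (Σ P·[cation]ᵢ + Σ P·[anion]ₒ)]
Numerator = 1×4.65 + 0.064×105 + 0.49×6.74 = 14.67
Denominator = 1×138 + 0.064×14.4 + 0.49×115 = 195.3
Vm = 58.9 · log₁₀(0.075139) = 58.9 × (-1.1241) = -66.21 mV

-66 mV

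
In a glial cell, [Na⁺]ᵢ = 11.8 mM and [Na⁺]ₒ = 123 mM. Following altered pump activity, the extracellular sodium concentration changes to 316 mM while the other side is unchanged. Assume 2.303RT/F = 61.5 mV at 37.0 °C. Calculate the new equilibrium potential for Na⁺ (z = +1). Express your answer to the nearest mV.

88 mV

After the shift: [Na⁺]_out = 316, [Na⁺]_in = 11.8 mM.
E_new = (61.5/1)·log₁₀(316/11.8) = 61.50 · (1.4278) = 87.81 mV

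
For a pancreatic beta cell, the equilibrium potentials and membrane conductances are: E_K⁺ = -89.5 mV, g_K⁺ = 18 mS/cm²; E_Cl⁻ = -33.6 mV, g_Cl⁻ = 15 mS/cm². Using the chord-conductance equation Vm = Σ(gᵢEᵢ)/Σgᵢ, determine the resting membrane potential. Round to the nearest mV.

-64 mV

Σ gᵢEᵢ = 18·(-89.5) + 15·(-33.6) = -2115.00
Σ gᵢ = 18 + 15 = 33
Vm = -2115.00 / 33 = -64.09 mV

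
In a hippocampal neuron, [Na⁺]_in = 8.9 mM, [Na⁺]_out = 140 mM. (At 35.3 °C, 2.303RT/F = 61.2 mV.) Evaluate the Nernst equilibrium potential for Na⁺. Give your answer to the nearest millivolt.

73 mV

E = (61.2/z) · log₁₀([Na⁺]_out/[Na⁺]_in) with z = +1.
= (61.2/1) · log₁₀(140/8.9) = 61.20 · log₁₀(15.73)
= 61.20 · (1.1967) = 73.24 mV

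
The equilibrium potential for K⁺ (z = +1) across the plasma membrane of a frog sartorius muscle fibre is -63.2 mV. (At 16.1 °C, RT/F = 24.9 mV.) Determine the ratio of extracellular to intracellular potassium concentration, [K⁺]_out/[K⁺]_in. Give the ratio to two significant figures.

ln([out]/[in]) = E·z/(24.9) = -63.2 × 1 / 24.9 = -2.5382
[out]/[in] = e^(-2.5382) = 0.07901

0.079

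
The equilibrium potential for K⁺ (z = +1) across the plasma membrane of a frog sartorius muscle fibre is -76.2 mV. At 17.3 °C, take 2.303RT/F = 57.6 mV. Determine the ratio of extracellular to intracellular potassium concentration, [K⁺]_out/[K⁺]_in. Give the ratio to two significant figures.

log₁₀([out]/[in]) = E·z/(57.6) = -76.2 × 1 / 57.6 = -1.3229
[out]/[in] = 10^(-1.3229) = 0.04754

0.048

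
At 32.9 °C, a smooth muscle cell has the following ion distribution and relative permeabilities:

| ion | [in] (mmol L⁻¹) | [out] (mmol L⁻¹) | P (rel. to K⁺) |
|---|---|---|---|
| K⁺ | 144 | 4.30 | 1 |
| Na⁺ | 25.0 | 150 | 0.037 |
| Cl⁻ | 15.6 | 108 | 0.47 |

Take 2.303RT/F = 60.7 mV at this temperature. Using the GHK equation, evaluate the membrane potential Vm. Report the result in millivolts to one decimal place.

-64.1 mV

Vm = 60.7 · log₁₀[(Σ P·[cation]ₒ + Σ P·[anion]ᵢ) / (Σ P·[cation]ᵢ + Σ P·[anion]ₒ)]
Numerator = 1×4.30 + 0.037×150 + 0.47×15.6 = 17.18
Denominator = 1×144 + 0.037×25.0 + 0.47×108 = 195.7
Vm = 60.7 · log₁₀(0.087804) = 60.7 × (-1.0565) = -64.13 mV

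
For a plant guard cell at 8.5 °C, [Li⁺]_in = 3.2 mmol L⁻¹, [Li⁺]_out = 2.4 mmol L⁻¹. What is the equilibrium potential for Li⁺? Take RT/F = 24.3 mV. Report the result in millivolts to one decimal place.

E = (24.3/z) · ln([Li⁺]_out/[Li⁺]_in) with z = +1.
= (24.3/1) · ln(2.4/3.2) = 24.30 · ln(0.75)
= 24.30 · (-0.2877) = -6.99 mV

-7.0 mV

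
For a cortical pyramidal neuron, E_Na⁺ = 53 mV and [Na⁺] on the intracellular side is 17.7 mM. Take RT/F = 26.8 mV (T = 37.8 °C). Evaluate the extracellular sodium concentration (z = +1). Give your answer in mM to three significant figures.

128 mM

Nernst: E = (26.8/1) · ln([out]/[in]), so ln([out]/[in]) = 53.0 × 1 / 26.8 = 1.9776.
[out]/[in] = e^(1.9776) = 7.225.
[out] = 7.225 × 17.7 = 127.9 mM.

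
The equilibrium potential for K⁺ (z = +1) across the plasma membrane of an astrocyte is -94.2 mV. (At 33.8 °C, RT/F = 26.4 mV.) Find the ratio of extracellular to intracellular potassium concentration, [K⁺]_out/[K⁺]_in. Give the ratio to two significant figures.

ln([out]/[in]) = E·z/(26.4) = -94.2 × 1 / 26.4 = -3.5682
[out]/[in] = e^(-3.5682) = 0.02821

0.028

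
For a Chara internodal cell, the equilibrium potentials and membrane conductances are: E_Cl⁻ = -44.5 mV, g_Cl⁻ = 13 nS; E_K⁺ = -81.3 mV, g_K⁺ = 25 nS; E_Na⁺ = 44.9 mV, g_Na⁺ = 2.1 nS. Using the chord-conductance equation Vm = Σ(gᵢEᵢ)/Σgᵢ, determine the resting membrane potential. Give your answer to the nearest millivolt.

Σ gᵢEᵢ = 13·(-44.5) + 25·(-81.3) + 2.1·(44.9) = -2516.71
Σ gᵢ = 13 + 25 + 2.1 = 40.1
Vm = -2516.71 / 40.1 = -62.76 mV

-63 mV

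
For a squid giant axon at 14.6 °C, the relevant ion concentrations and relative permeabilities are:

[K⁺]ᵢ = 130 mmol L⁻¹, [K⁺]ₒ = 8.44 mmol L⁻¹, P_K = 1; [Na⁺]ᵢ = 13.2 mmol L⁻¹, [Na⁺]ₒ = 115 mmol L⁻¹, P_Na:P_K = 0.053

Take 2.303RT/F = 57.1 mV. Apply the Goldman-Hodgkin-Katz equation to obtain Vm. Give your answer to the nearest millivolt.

-54 mV

Vm = 57.1 · log₁₀[(Σ P·[cation]ₒ + Σ P·[anion]ᵢ) / (Σ P·[cation]ᵢ + Σ P·[anion]ₒ)]
Numerator = 1×8.44 + 0.053×115 = 14.54
Denominator = 1×130 + 0.053×13.2 = 130.7
Vm = 57.1 · log₁₀(0.11121) = 57.1 × (-0.9539) = -54.47 mV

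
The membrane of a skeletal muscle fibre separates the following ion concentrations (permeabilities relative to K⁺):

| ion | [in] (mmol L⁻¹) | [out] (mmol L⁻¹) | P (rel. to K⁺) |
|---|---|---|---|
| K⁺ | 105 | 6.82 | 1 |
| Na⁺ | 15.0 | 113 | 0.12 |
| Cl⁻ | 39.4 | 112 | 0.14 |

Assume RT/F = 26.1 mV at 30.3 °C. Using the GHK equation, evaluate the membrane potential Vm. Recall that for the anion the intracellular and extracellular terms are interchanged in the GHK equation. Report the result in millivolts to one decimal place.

-40.6 mV

Vm = 26.1 · ln[(Σ P·[cation]ₒ + Σ P·[anion]ᵢ) / (Σ P·[cation]ᵢ + Σ P·[anion]ₒ)]
Numerator = 1×6.82 + 0.12×113 + 0.14×39.4 = 25.9
Denominator = 1×105 + 0.12×15.0 + 0.14×112 = 122.5
Vm = 26.1 · ln(0.21143) = 26.1 × (-1.5539) = -40.56 mV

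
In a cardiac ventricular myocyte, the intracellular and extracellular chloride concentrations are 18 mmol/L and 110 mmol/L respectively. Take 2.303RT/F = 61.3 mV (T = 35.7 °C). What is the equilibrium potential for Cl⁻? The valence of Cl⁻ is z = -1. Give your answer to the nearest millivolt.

-48 mV

E = (61.3/z) · log₁₀([Cl⁻]_out/[Cl⁻]_in) with z = -1.
For an anion, dividing by z = -1 reverses the sign.
= (61.3/-1) · log₁₀(110/18) = -61.30 · log₁₀(6.111)
= -61.30 · (0.7861) = -48.19 mV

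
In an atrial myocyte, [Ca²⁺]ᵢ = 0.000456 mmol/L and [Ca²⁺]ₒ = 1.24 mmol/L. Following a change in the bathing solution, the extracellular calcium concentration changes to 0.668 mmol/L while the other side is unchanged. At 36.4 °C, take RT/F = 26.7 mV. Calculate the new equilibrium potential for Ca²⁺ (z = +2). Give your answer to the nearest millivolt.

97 mV

After the shift: [Ca²⁺]_out = 0.668, [Ca²⁺]_in = 0.000456 mmol/L.
E_new = (26.7/2)·ln(0.668/0.000456) = 13.35 · (7.2896) = 97.32 mV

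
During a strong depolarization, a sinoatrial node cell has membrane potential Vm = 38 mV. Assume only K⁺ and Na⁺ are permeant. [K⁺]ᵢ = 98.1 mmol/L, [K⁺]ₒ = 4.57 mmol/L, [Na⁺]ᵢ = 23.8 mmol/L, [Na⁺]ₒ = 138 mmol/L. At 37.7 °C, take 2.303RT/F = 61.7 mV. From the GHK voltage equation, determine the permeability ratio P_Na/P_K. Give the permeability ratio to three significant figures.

Let α = P_Na/P_K. GHK: Vm = 61.7·log₁₀[(Kₒ + α·Naₒ)/(Kᵢ + α·Naᵢ)].
10^(Vm/61.7) = 10^(38.0/61.7) = 4.1294
So 4.1294·(Kᵢ + α·Naᵢ) = Kₒ + α·Naₒ → α = (4.1294·98.1 − 4.57) / (138.0 − 4.1294·23.8)
α = (405.1 − 4.57) / (138.0 − 98.28) = 400.5/39.72 = 10.08

10.1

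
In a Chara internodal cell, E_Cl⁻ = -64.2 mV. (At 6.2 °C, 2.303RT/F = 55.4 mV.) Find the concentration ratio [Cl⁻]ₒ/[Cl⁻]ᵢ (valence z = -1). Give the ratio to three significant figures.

log₁₀([out]/[in]) = E·z/(55.4) = -64.2 × -1 / 55.4 = 1.1588
[out]/[in] = 10^(1.1588) = 14.42

14.4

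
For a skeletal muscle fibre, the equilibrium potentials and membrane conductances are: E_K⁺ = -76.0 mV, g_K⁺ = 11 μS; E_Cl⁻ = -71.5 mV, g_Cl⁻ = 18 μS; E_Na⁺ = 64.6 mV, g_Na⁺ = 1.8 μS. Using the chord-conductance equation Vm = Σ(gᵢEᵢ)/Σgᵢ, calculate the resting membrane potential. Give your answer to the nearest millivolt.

Σ gᵢEᵢ = 11·(-76.0) + 18·(-71.5) + 1.8·(64.6) = -2006.72
Σ gᵢ = 11 + 18 + 1.8 = 30.8
Vm = -2006.72 / 30.8 = -65.15 mV

-65 mV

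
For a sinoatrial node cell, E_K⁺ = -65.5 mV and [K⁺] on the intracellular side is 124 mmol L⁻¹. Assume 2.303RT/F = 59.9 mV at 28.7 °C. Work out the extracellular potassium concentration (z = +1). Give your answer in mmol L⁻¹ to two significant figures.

Nernst: E = (59.9/1) · log₁₀([out]/[in]), so log₁₀([out]/[in]) = -65.5 × 1 / 59.9 = -1.0935.
[out]/[in] = 10^(-1.0935) = 0.08063.
[out] = 0.08063 × 124 = 9.998 mmol L⁻¹.

10 mmol L⁻¹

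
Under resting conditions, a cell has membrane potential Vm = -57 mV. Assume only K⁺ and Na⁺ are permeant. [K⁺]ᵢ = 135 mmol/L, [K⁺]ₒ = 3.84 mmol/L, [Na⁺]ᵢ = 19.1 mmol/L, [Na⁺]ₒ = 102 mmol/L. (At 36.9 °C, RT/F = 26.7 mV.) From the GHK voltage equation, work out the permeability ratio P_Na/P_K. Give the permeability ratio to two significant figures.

Let α = P_Na/P_K. GHK: Vm = 26.7·ln[(Kₒ + α·Naₒ)/(Kᵢ + α·Naᵢ)].
e^(Vm/26.7) = e^(-57.0/26.7) = 0.11826
So 0.11826·(Kᵢ + α·Naᵢ) = Kₒ + α·Naₒ → α = (0.11826·135.0 − 3.84) / (102.0 − 0.11826·19.1)
α = (15.97 − 3.84) / (102.0 − 2.259) = 12.13/99.74 = 0.1216

0.12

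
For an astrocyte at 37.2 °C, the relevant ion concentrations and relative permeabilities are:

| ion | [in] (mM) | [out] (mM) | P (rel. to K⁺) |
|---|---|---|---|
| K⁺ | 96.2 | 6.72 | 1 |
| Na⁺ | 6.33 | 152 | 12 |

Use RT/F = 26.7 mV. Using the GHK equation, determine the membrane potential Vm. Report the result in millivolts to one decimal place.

63.1 mV

Vm = 26.7 · ln[(Σ P·[cation]ₒ + Σ P·[anion]ᵢ) / (Σ P·[cation]ᵢ + Σ P·[anion]ₒ)]
Numerator = 1×6.72 + 12×152 = 1831
Denominator = 1×96.2 + 12×6.33 = 172.2
Vm = 26.7 · ln(10.634) = 26.7 × (2.3640) = 63.12 mV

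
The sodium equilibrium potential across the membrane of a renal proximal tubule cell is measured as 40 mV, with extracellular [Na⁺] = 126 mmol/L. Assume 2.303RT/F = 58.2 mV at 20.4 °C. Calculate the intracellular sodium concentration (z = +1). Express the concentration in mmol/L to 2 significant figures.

Nernst: E = (58.2/1) · log₁₀([out]/[in]), so log₁₀([out]/[in]) = 40.0 × 1 / 58.2 = 0.6873.
[out]/[in] = 10^(0.6873) = 4.867.
[in] = 126 / 4.867 = 25.89 mmol/L.

26 mmol/L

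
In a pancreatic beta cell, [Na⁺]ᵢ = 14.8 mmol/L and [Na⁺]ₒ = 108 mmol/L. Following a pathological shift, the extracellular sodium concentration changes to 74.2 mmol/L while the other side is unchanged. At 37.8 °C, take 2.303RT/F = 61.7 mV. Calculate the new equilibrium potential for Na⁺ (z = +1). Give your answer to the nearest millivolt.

43 mV

After the shift: [Na⁺]_out = 74.2, [Na⁺]_in = 14.8 mmol/L.
E_new = (61.7/1)·log₁₀(74.2/14.8) = 61.70 · (0.7001) = 43.20 mV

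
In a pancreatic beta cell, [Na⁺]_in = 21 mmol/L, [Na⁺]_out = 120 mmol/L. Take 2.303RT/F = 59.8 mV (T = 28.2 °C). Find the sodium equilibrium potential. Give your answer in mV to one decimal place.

45.3 mV

E = (59.8/z) · log₁₀([Na⁺]_out/[Na⁺]_in) with z = +1.
= (59.8/1) · log₁₀(120/21) = 59.80 · log₁₀(5.714)
= 59.80 · (0.7570) = 45.27 mV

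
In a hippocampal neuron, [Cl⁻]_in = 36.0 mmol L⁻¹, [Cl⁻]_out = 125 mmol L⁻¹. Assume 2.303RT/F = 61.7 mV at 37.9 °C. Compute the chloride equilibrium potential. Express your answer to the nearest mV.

-33 mV

E = (61.7/z) · log₁₀([Cl⁻]_out/[Cl⁻]_in) with z = -1.
For an anion, dividing by z = -1 reverses the sign.
= (61.7/-1) · log₁₀(125/36.0) = -61.70 · log₁₀(3.472)
= -61.70 · (0.5406) = -33.36 mV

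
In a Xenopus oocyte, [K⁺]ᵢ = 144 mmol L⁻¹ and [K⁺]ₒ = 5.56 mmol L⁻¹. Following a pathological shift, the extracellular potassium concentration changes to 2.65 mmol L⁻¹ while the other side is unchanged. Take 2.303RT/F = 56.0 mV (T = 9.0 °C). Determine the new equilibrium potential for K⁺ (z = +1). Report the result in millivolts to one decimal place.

After the shift: [K⁺]_out = 2.65, [K⁺]_in = 144 mmol L⁻¹.
E_new = (56.0/1)·log₁₀(2.65/144) = 56.00 · (-1.7351) = -97.17 mV

-97.2 mV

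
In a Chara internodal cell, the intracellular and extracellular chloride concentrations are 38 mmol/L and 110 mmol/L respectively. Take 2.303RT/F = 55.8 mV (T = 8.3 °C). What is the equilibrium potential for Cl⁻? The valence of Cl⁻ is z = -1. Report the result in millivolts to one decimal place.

E = (55.8/z) · log₁₀([Cl⁻]_out/[Cl⁻]_in) with z = -1.
For an anion, dividing by z = -1 reverses the sign.
= (55.8/-1) · log₁₀(110/38) = -55.80 · log₁₀(2.895)
= -55.80 · (0.4616) = -25.76 mV

-25.8 mV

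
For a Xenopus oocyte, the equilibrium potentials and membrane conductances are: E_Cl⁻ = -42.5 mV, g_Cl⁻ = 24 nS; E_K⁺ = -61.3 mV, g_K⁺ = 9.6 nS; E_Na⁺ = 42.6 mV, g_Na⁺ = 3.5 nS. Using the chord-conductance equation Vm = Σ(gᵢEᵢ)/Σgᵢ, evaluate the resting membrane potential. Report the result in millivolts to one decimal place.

-39.3 mV

Σ gᵢEᵢ = 24·(-42.5) + 9.6·(-61.3) + 3.5·(42.6) = -1459.38
Σ gᵢ = 24 + 9.6 + 3.5 = 37.1
Vm = -1459.38 / 37.1 = -39.34 mV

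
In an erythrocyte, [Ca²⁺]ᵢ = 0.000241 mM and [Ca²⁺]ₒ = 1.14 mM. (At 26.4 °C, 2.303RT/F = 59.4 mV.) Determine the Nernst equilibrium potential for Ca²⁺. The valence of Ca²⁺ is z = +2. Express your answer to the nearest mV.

E = (59.4/z) · log₁₀([Ca²⁺]_out/[Ca²⁺]_in) with z = +2.
= (59.4/2) · log₁₀(1.14/0.000241) = 29.70 · log₁₀(4730)
= 29.70 · (3.6749) = 109.14 mV

109 mV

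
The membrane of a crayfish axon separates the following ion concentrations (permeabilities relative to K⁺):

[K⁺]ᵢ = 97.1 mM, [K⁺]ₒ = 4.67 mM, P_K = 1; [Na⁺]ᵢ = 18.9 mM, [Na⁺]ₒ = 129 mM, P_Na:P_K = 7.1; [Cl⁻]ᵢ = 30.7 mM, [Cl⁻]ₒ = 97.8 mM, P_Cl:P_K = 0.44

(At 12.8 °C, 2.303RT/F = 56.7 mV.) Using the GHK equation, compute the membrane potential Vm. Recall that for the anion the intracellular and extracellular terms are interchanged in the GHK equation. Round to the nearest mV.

30 mV

Vm = 56.7 · log₁₀[(Σ P·[cation]ₒ + Σ P·[anion]ᵢ) / (Σ P·[cation]ᵢ + Σ P·[anion]ₒ)]
Numerator = 1×4.67 + 7.1×129 + 0.44×30.7 = 934.1
Denominator = 1×97.1 + 7.1×18.9 + 0.44×97.8 = 274.3
Vm = 56.7 · log₁₀(3.405) = 56.7 × (0.5321) = 30.17 mV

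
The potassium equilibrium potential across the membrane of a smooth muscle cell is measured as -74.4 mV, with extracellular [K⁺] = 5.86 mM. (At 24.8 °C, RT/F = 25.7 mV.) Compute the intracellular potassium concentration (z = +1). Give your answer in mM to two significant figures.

110 mM

Nernst: E = (25.7/1) · ln([out]/[in]), so ln([out]/[in]) = -74.4 × 1 / 25.7 = -2.8949.
[out]/[in] = e^(-2.8949) = 0.0553.
[in] = 5.86 / 0.0553 = 106 mM.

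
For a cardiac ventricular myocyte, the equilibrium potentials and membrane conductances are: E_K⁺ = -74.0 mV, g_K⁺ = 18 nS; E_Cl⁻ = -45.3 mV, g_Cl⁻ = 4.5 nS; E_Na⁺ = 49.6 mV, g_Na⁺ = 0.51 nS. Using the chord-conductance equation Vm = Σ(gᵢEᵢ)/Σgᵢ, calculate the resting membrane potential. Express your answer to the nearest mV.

-66 mV

Σ gᵢEᵢ = 18·(-74.0) + 4.5·(-45.3) + 0.51·(49.6) = -1510.55
Σ gᵢ = 18 + 4.5 + 0.51 = 23.01
Vm = -1510.55 / 23.01 = -65.65 mV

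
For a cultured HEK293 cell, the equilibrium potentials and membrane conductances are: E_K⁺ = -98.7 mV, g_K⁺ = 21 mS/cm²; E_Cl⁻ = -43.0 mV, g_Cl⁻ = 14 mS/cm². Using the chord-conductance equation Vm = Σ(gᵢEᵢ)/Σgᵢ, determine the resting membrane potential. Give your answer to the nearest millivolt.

-76 mV

Σ gᵢEᵢ = 21·(-98.7) + 14·(-43.0) = -2674.70
Σ gᵢ = 21 + 14 = 35
Vm = -2674.70 / 35 = -76.42 mV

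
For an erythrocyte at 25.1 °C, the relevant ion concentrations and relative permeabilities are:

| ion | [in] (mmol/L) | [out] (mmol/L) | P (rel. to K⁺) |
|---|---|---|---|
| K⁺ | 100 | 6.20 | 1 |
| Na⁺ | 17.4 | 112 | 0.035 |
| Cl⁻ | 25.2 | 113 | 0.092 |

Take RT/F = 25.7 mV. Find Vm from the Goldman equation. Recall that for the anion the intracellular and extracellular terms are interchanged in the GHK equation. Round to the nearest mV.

Vm = 25.7 · ln[(Σ P·[cation]ₒ + Σ P·[anion]ᵢ) / (Σ P·[cation]ᵢ + Σ P·[anion]ₒ)]
Numerator = 1×6.20 + 0.035×112 + 0.092×25.2 = 12.44
Denominator = 1×100 + 0.035×17.4 + 0.092×113 = 111
Vm = 25.7 · ln(0.11205) = 25.7 × (-2.1888) = -56.25 mV

-56 mV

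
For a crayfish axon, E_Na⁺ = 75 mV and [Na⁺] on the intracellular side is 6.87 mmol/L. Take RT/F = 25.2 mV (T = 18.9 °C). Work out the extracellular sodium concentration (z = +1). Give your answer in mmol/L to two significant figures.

130 mmol/L

Nernst: E = (25.2/1) · ln([out]/[in]), so ln([out]/[in]) = 75.0 × 1 / 25.2 = 2.9762.
[out]/[in] = e^(2.9762) = 19.61.
[out] = 19.61 × 6.87 = 134.7 mmol/L.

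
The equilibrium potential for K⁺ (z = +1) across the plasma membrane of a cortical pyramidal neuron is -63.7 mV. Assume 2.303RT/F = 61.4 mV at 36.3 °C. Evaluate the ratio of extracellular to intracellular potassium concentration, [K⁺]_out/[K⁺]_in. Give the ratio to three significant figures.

log₁₀([out]/[in]) = E·z/(61.4) = -63.7 × 1 / 61.4 = -1.0375
[out]/[in] = 10^(-1.0375) = 0.09174

0.0917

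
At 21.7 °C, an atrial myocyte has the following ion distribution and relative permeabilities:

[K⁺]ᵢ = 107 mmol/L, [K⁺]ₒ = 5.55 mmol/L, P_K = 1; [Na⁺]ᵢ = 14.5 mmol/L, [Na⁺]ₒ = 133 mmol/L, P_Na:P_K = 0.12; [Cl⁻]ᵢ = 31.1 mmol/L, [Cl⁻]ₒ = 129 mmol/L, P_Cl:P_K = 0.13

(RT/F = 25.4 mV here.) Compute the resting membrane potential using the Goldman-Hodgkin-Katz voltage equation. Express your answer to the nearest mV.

-40 mV

Vm = 25.4 · ln[(Σ P·[cation]ₒ + Σ P·[anion]ᵢ) / (Σ P·[cation]ᵢ + Σ P·[anion]ₒ)]
Numerator = 1×5.55 + 0.12×133 + 0.13×31.1 = 25.55
Denominator = 1×107 + 0.12×14.5 + 0.13×129 = 125.5
Vm = 25.4 · ln(0.20359) = 25.4 × (-1.5916) = -40.43 mV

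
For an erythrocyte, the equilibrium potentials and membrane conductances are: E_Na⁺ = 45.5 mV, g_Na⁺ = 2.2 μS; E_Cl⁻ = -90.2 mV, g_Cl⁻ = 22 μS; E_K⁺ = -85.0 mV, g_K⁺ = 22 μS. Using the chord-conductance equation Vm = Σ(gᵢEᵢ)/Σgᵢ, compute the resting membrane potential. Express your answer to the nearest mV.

Σ gᵢEᵢ = 2.2·(45.5) + 22·(-90.2) + 22·(-85.0) = -3754.30
Σ gᵢ = 2.2 + 22 + 22 = 46.2
Vm = -3754.30 / 46.2 = -81.26 mV

-81 mV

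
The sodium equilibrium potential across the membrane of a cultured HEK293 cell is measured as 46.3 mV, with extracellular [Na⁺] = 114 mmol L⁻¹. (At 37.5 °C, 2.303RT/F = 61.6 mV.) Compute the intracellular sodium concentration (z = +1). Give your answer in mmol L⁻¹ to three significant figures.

Nernst: E = (61.6/1) · log₁₀([out]/[in]), so log₁₀([out]/[in]) = 46.3 × 1 / 61.6 = 0.7516.
[out]/[in] = 10^(0.7516) = 5.644.
[in] = 114 / 5.644 = 20.2 mmol L⁻¹.

20.2 mmol L⁻¹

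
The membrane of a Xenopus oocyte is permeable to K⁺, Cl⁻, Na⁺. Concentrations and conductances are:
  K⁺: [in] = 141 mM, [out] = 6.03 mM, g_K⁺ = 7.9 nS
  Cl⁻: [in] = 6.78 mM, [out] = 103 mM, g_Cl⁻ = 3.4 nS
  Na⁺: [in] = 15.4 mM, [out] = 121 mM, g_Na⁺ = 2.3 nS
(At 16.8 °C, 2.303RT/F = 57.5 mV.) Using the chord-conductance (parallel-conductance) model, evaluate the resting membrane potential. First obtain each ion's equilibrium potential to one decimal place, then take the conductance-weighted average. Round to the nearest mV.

E_K⁺ = (57.5/1)·log₁₀(6.03/141) = -78.7 mV
E_Cl⁻ = (57.5/-1)·log₁₀(103/6.78) = -67.9 mV
E_Na⁺ = (57.5/1)·log₁₀(121/15.4) = 51.5 mV
Vm = (Σ gᵢEᵢ)/(Σ gᵢ) = (7.9·-78.7 + 3.4·-67.9 + 2.3·51.5) / (7.9 + 3.4 + 2.3)
= -734.14 / 13.6 = -53.98 mV

-54 mV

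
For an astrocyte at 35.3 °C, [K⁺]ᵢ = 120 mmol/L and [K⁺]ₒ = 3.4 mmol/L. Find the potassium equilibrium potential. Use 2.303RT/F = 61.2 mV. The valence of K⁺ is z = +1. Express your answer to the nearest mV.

E = (61.2/z) · log₁₀([K⁺]_out/[K⁺]_in) with z = +1.
= (61.2/1) · log₁₀(3.4/120) = 61.20 · log₁₀(0.02833)
= 61.20 · (-1.5477) = -94.72 mV

-95 mV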